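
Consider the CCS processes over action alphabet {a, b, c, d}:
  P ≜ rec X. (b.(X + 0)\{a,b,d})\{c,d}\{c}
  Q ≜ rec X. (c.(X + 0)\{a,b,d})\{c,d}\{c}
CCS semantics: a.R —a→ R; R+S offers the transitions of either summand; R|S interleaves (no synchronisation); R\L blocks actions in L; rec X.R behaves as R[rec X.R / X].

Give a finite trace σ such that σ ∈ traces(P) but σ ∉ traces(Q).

LTS(P): 2 reachable states
  p0 = rec X. (b.(X + 0)\{a,b,d})\{c,d}\{c} has moves --b--▸ p1
  p1 = ((rec X. (b.(X + 0)\{a,b,d})\{c,d}\{c}) + 0)\{a,b,d}\{c,d}\{c} has moves deadlocked
LTS(Q): 1 reachable states
  q0 = rec X. (c.(X + 0)\{a,b,d})\{c,d}\{c} has moves deadlocked
Executing b from P (initial set {p0}):
  after b @ step 1: {p1}
  ✓ P
Executing b from Q (initial set {q0}):
  after b @ step 1: ∅  — Q cannot continue

b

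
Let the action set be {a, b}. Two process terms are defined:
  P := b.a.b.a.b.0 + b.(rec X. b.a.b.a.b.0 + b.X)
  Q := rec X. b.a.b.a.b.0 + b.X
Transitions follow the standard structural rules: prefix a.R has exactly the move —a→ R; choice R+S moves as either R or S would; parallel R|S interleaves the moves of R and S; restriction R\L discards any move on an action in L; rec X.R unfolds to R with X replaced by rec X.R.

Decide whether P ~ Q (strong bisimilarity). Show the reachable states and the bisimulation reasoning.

bisimilar

LTS(P): 7 reachable states
  p0 = b.a.b.a.b.0 + b.(rec X. b.a.b.a.b.0 + b.X) ⊢ ··b··> p1, ··b··> p2
  p1 = a.b.a.b.0 ⊢ ··a··> p3
  p2 = rec X. b.a.b.a.b.0 + b.X ⊢ ··b··> p1, ··b··> p2
  p3 = b.a.b.0 ⊢ ··b··> p4
  p4 = a.b.0 ⊢ ··a··> p5
  p5 = b.0 ⊢ ··b··> p6
  p6 = 0 ⊢ ·
LTS(Q): 6 reachable states
  q0 = rec X. b.a.b.a.b.0 + b.X ⊢ ··b··> q0, ··b··> q1
  q1 = a.b.a.b.0 ⊢ ··a··> q2
  q2 = b.a.b.0 ⊢ ··b··> q3
  q3 = a.b.0 ⊢ ··a··> q4
  q4 = b.0 ⊢ ··b··> q5
  q5 = 0 ⊢ ·
Partition-refinement fixed point:
  B0 = {p0, p2, q0}
  B1 = {p1, q1}
  B2 = {p3, q2}
  B3 = {p4, q3}
  B4 = {p5, q4}
  B5 = {p6, q5}
p0 ∈ B0, q0 ∈ B0 → same block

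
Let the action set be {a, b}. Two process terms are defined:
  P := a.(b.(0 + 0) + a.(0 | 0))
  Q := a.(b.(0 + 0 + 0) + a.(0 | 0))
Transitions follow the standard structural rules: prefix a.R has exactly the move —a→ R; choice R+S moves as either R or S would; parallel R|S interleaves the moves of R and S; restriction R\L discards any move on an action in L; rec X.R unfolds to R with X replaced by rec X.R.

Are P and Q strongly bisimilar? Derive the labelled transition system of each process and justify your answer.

LTS(P): 4 reachable states
  m0 = a.(b.(0 + 0) + a.(0 | 0)) ⊢ -a-> m1
  m1 = b.(0 + 0) + a.(0 | 0) ⊢ -a-> m2, -b-> m3
  m2 = 0 | 0 ⊢ deadlocked
  m3 = 0 + 0 ⊢ deadlocked
LTS(Q): 4 reachable states
  n0 = a.(b.(0 + 0 + 0) + a.(0 | 0)) ⊢ -a-> n1
  n1 = b.(0 + 0 + 0) + a.(0 | 0) ⊢ -a-> n2, -b-> n3
  n2 = 0 | 0 ⊢ deadlocked
  n3 = 0 + 0 + 0 ⊢ deadlocked
Bisimilarity quotient blocks:
  B0 = {m0, n0}
  B1 = {m1, n1}
  B2 = {m2, m3, n2, n3}
m0 ∈ B0, n0 ∈ B0 → same block

YES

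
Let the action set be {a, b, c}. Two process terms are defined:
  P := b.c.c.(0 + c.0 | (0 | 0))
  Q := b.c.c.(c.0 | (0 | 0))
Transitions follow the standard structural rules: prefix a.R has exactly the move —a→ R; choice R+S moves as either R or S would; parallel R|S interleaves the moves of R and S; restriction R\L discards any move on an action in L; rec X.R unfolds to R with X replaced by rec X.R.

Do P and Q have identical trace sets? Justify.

YES

P's transition system — 5 states:
  p0 = b.c.c.(0 + c.0 | (0 | 0)) | -b-> p1
  p1 = c.c.(0 + c.0 | (0 | 0)) | -c-> p2
  p2 = c.(0 + c.0 | (0 | 0)) | -c-> p3
  p3 = 0 + c.0 | (0 | 0) | -c-> p4
  p4 = 0 | (0 | 0) | ·
Q's transition system — 5 states:
  q0 = b.c.c.(c.0 | (0 | 0)) | -b-> q1
  q1 = c.c.(c.0 | (0 | 0)) | -c-> q2
  q2 = c.(c.0 | (0 | 0)) | -c-> q3
  q3 = c.0 | (0 | 0) | -c-> q4
  q4 = 0 | (0 | 0) | ·
Bisimilarity quotient blocks:
  B0 = {p0, q0}
  B1 = {p1, q1}
  B2 = {p2, q2}
  B3 = {p3, q3}
  B4 = {p4, q4}
p0 ∈ B0, q0 ∈ B0 → same block
Bisimilar ⇒ trace-equivalent.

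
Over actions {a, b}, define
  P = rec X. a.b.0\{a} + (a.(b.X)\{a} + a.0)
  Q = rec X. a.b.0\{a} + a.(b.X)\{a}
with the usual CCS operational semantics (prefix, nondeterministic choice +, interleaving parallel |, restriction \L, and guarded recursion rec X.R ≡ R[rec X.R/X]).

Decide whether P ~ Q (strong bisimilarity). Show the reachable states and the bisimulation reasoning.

P's transition system — 6 states:
  u0 = rec X. a.b.0\{a} + (a.(b.X)\{a} + a.0) ⊢ --a--▸ u1, --a--▸ u2, --a--▸ u3
  u1 = (b.(rec X. a.b.0\{a} + (a.(b.X)\{a} + a.0)))\{a} ⊢ --b--▸ u4
  u2 = 0 ⊢ deadlocked
  u3 = b.0\{a} ⊢ --b--▸ u5
  u4 = (rec X. a.b.0\{a} + (a.(b.X)\{a} + a.0))\{a} ⊢ deadlocked
  u5 = 0\{a} ⊢ deadlocked
Q's transition system — 5 states:
  v0 = rec X. a.b.0\{a} + a.(b.X)\{a} ⊢ --a--▸ v1, --a--▸ v2
  v1 = (b.(rec X. a.b.0\{a} + a.(b.X)\{a}))\{a} ⊢ --b--▸ v3
  v2 = b.0\{a} ⊢ --b--▸ v4
  v3 = (rec X. a.b.0\{a} + a.(b.X)\{a})\{a} ⊢ deadlocked
  v4 = 0\{a} ⊢ deadlocked
Coarsest stable partition (strong bisimilarity classes):
  B0 = {u0}
  B1 = {u1, u3, v1, v2}
  B2 = {u2, u4, u5, v3, v4}
  B3 = {v0}
u0 ∈ B0, v0 ∈ B3 → different blocks

NO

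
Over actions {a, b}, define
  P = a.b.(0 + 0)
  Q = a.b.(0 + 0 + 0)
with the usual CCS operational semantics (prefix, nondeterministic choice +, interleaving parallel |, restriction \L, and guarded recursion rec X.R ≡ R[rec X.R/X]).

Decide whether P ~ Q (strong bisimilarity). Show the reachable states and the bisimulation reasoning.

YES

P's transition system — 3 states:
  u0 = a.b.(0 + 0) | —a→ u1
  u1 = b.(0 + 0) | —b→ u2
  u2 = 0 + 0 | ∅
Q's transition system — 3 states:
  v0 = a.b.(0 + 0 + 0) | —a→ v1
  v1 = b.(0 + 0 + 0) | —b→ v2
  v2 = 0 + 0 + 0 | ∅
Coarsest stable partition (strong bisimilarity classes):
  B0 = {u0, v0}
  B1 = {u1, v1}
  B2 = {u2, v2}
u0 ∈ B0, v0 ∈ B0 → same block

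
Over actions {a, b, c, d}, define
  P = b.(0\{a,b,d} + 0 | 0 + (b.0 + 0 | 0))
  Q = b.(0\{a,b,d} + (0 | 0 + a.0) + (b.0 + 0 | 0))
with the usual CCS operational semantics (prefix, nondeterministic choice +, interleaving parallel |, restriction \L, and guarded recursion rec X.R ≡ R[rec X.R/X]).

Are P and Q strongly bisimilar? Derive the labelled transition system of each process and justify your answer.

P ≁ Q

Reachable graph of P (3 states):
  s0 = b.(0\{a,b,d} + 0 | 0 + (b.0 + 0 | 0)) :: -b-> s1
  s1 = 0\{a,b,d} + 0 | 0 + (b.0 + 0 | 0) :: -b-> s2
  s2 = 0 :: stopped
Reachable graph of Q (3 states):
  t0 = b.(0\{a,b,d} + (0 | 0 + a.0) + (b.0 + 0 | 0)) :: -b-> t1
  t1 = 0\{a,b,d} + (0 | 0 + a.0) + (b.0 + 0 | 0) :: -a-> t2, -b-> t2
  t2 = 0 :: stopped
Coarsest stable partition (strong bisimilarity classes):
  B0 = {s0}
  B1 = {s1}
  B2 = {s2, t2}
  B3 = {t0}
  B4 = {t1}
s0 ∈ B0, t0 ∈ B3 → different blocks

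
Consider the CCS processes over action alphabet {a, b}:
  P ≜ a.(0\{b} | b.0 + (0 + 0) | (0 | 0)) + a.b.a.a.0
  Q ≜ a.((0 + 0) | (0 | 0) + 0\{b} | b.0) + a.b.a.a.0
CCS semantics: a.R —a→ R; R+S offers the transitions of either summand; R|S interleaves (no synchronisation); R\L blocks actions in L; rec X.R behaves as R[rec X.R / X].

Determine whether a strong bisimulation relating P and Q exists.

Reachable graph of P (7 states):
  p0 = a.(0\{b} | b.0 + (0 + 0) | (0 | 0)) + a.b.a.a.0 | —a→ p1, —a→ p2
  p1 = 0\{b} | b.0 + (0 + 0) | (0 | 0) | —b→ p3
  p2 = b.a.a.0 | —b→ p4
  p3 = 0\{b} | 0 | (no moves)
  p4 = a.a.0 | —a→ p5
  p5 = a.0 | —a→ p6
  p6 = 0 | (no moves)
Reachable graph of Q (7 states):
  q0 = a.((0 + 0) | (0 | 0) + 0\{b} | b.0) + a.b.a.a.0 | —a→ q1, —a→ q2
  q1 = (0 + 0) | (0 | 0) + 0\{b} | b.0 | —b→ q3
  q2 = b.a.a.0 | —b→ q4
  q3 = 0\{b} | 0 | (no moves)
  q4 = a.a.0 | —a→ q5
  q5 = a.0 | —a→ q6
  q6 = 0 | (no moves)
Coarsest stable partition (strong bisimilarity classes):
  B0 = {p0, q0}
  B1 = {p1, q1}
  B2 = {p3, p6, q3, q6}
  B3 = {p2, q2}
  B4 = {p4, q4}
  B5 = {p5, q5}
p0 ∈ B0, q0 ∈ B0 → same block

P ~ Q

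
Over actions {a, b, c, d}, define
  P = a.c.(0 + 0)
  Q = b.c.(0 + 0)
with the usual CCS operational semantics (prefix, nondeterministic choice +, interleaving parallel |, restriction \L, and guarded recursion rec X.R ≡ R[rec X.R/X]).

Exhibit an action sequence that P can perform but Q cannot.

a

LTS(P): 3 reachable states
  p0 = a.c.(0 + 0) | --a--▸ p1
  p1 = c.(0 + 0) | --c--▸ p2
  p2 = 0 + 0 | stopped
LTS(Q): 3 reachable states
  q0 = b.c.(0 + 0) | --b--▸ q1
  q1 = c.(0 + 0) | --c--▸ q2
  q2 = 0 + 0 | stopped
Executing a from P (initial set {p0}):
  after a @ step 1: {p1}
  P completes σ.
Executing a from Q (initial set {q0}):
  after a @ step 1: ∅  — Q cannot continue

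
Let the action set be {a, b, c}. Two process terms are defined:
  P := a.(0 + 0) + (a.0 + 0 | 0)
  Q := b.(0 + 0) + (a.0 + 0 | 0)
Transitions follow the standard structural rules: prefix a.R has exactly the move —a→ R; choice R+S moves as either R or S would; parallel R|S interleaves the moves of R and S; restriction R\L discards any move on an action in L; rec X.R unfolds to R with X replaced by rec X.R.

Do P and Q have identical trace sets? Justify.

LTS(P): 3 reachable states
  s0 = a.(0 + 0) + (a.0 + 0 | 0) has moves —a→ s1, —a→ s2
  s1 = 0 has moves (no moves)
  s2 = 0 + 0 has moves (no moves)
LTS(Q): 3 reachable states
  t0 = b.(0 + 0) + (a.0 + 0 | 0) has moves —a→ t1, —b→ t2
  t1 = 0 has moves (no moves)
  t2 = 0 + 0 has moves (no moves)
Run σ = ⟨b⟩ on Q: start {t0}
  after b @ step 1: {t2}
  — Q admits the full trace.
Run σ = ⟨b⟩ on P: start {s0}
  after b @ step 1: ∅ (P stuck)

trace-distinct — witness ⟨b⟩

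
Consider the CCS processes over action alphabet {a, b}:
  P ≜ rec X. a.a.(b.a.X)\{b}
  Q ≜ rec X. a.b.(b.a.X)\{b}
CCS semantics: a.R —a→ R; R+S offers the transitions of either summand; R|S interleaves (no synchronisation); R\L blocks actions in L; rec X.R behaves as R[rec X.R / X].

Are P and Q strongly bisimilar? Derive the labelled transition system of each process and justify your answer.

P's transition system — 3 states:
  s0 = rec X. a.a.(b.a.X)\{b} :: --a--▸ s1
  s1 = a.(b.a.(rec X. a.a.(b.a.X)\{b}))\{b} :: --a--▸ s2
  s2 = (b.a.(rec X. a.a.(b.a.X)\{b}))\{b} :: ·
Q's transition system — 3 states:
  t0 = rec X. a.b.(b.a.X)\{b} :: --a--▸ t1
  t1 = b.(b.a.(rec X. a.b.(b.a.X)\{b}))\{b} :: --b--▸ t2
  t2 = (b.a.(rec X. a.b.(b.a.X)\{b}))\{b} :: ·
Bisimilarity quotient blocks:
  B0 = {s0}
  B1 = {s1}
  B2 = {s2, t2}
  B3 = {t0}
  B4 = {t1}
s0 ∈ B0, t0 ∈ B3 → different blocks

NO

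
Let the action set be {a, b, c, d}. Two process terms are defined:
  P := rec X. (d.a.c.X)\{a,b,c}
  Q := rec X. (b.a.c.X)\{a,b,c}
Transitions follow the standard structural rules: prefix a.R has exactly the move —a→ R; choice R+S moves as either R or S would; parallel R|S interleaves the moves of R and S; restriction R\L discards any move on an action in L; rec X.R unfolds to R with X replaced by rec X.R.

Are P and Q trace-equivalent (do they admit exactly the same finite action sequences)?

NO — witness ⟨d⟩

Reachable graph of P (2 states):
  m0 = rec X. (d.a.c.X)\{a,b,c} → —d→ m1
  m1 = (a.c.(rec X. (d.a.c.X)\{a,b,c}))\{a,b,c} → stopped
Reachable graph of Q (1 states):
  n0 = rec X. (b.a.c.X)\{a,b,c} → stopped
Executing d from P (initial set {m0}):
  [1] d ⇒ {m1}
  — P admits the full trace.
Executing d from Q (initial set {n0}):
  [1] d ⇒ ∅  — Q cannot continue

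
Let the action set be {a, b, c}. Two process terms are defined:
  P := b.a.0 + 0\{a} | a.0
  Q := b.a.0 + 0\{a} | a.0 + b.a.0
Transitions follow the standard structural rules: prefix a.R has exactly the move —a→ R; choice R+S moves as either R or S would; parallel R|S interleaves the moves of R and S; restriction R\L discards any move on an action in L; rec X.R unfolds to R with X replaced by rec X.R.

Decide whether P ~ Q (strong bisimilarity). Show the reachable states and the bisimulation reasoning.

LTS(P): 4 reachable states
  u0 = b.a.0 + 0\{a} | a.0 → --a--▸ u1, --b--▸ u2
  u1 = 0\{a} | 0 → stopped
  u2 = a.0 → --a--▸ u3
  u3 = 0 → stopped
LTS(Q): 4 reachable states
  v0 = b.a.0 + 0\{a} | a.0 + b.a.0 → --a--▸ v1, --b--▸ v2
  v1 = 0\{a} | 0 → stopped
  v2 = a.0 → --a--▸ v3
  v3 = 0 → stopped
Partition-refinement fixed point:
  B0 = {u0, v0}
  B1 = {u2, v2}
  B2 = {u1, u3, v1, v3}
u0 ∈ B0, v0 ∈ B0 → same block

YES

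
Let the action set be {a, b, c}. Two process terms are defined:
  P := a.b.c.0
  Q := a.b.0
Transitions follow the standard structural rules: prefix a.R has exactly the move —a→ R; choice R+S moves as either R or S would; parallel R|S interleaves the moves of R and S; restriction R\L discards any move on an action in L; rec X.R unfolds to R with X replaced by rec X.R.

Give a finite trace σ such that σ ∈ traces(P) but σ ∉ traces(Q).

P's transition system — 4 states:
  s0 = a.b.c.0 → -a-> s1
  s1 = b.c.0 → -b-> s2
  s2 = c.0 → -c-> s3
  s3 = 0 → stopped
Q's transition system — 3 states:
  t0 = a.b.0 → -a-> t1
  t1 = b.0 → -b-> t2
  t2 = 0 → stopped
Run σ = ⟨abc⟩ on P: start {s0}
  [1] a ⇒ {s1}
  [2] b ⇒ {s2}
  [3] c ⇒ {s3}
  ✓ P
Run σ = ⟨abc⟩ on Q: start {t0}
  [1] a ⇒ {t1}
  [2] b ⇒ {t2}
  [3] c ⇒ no successor for Q

abc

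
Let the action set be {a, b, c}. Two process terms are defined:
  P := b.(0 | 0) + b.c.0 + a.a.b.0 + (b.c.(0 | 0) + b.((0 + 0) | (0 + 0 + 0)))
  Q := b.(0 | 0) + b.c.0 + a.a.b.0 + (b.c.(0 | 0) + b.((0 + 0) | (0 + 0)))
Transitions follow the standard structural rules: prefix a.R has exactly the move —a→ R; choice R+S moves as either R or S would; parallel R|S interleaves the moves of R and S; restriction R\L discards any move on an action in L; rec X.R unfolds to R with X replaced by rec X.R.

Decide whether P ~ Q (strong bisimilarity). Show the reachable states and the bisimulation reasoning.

P ~ Q

P's transition system — 8 states:
  m0 = b.(0 | 0) + b.c.0 + a.a.b.0 + (b.c.(0 | 0) + b.((0 + 0) | (0 + 0 + 0))) | -a-> m1, -b-> m2, -b-> m3, -b-> m4, -b-> m5
  m1 = a.b.0 | -a-> m6
  m2 = (0 + 0) | (0 + 0 + 0) | (no moves)
  m3 = 0 | 0 | (no moves)
  m4 = c.(0 | 0) | -c-> m3
  m5 = c.0 | -c-> m7
  m6 = b.0 | -b-> m7
  m7 = 0 | (no moves)
Q's transition system — 8 states:
  n0 = b.(0 | 0) + b.c.0 + a.a.b.0 + (b.c.(0 | 0) + b.((0 + 0) | (0 + 0))) | -a-> n1, -b-> n2, -b-> n3, -b-> n4, -b-> n5
  n1 = a.b.0 | -a-> n6
  n2 = (0 + 0) | (0 + 0) | (no moves)
  n3 = 0 | 0 | (no moves)
  n4 = c.(0 | 0) | -c-> n3
  n5 = c.0 | -c-> n7
  n6 = b.0 | -b-> n7
  n7 = 0 | (no moves)
Partition-refinement fixed point:
  B0 = {m0, n0}
  B1 = {m1, n1}
  B2 = {m6, n6}
  B3 = {m2, m3, m7, n2, n3, n7}
  B4 = {m4, m5, n4, n5}
m0 ∈ B0, n0 ∈ B0 → same block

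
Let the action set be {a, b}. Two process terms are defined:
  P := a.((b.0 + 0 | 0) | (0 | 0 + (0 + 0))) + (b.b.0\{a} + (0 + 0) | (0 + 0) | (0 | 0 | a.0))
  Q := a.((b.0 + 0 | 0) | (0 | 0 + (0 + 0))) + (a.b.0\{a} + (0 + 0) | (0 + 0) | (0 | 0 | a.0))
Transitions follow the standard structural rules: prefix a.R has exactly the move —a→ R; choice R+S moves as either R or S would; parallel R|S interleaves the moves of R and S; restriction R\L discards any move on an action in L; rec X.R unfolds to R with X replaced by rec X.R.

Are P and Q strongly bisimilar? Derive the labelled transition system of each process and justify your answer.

P's transition system — 6 states:
  m0 = a.((b.0 + 0 | 0) | (0 | 0 + (0 + 0))) + (b.b.0\{a} + (0 + 0) | (0 + 0) | (0 | 0 | a.0)) ⊢ —a→ m1, —a→ m2, —b→ m3
  m1 = (0 + 0) | (0 + 0) | (0 | 0 | 0) ⊢ (no moves)
  m2 = (b.0 + 0 | 0) | (0 | 0 + (0 + 0)) ⊢ —b→ m4
  m3 = b.0\{a} ⊢ —b→ m5
  m4 = 0 | (0 | 0 + (0 + 0)) ⊢ (no moves)
  m5 = 0\{a} ⊢ (no moves)
Q's transition system — 6 states:
  n0 = a.((b.0 + 0 | 0) | (0 | 0 + (0 + 0))) + (a.b.0\{a} + (0 + 0) | (0 + 0) | (0 | 0 | a.0)) ⊢ —a→ n1, —a→ n2, —a→ n3
  n1 = (0 + 0) | (0 + 0) | (0 | 0 | 0) ⊢ (no moves)
  n2 = (b.0 + 0 | 0) | (0 | 0 + (0 + 0)) ⊢ —b→ n4
  n3 = b.0\{a} ⊢ —b→ n5
  n4 = 0 | (0 | 0 + (0 + 0)) ⊢ (no moves)
  n5 = 0\{a} ⊢ (no moves)
Bisimilarity quotient blocks:
  B0 = {m0}
  B1 = {m2, m3, n2, n3}
  B2 = {m1, m4, m5, n1, n4, n5}
  B3 = {n0}
m0 ∈ B0, n0 ∈ B3 → different blocks

P ≁ Q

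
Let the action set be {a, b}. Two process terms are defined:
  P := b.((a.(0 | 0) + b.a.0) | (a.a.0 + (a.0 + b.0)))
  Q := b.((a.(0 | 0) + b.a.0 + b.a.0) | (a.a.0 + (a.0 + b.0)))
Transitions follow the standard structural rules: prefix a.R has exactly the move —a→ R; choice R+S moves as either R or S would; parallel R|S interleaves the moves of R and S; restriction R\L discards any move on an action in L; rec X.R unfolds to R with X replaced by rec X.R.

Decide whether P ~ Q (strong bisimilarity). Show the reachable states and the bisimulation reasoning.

Reachable graph of P (13 states):
  p0 = b.((a.(0 | 0) + b.a.0) | (a.a.0 + (a.0 + b.0))) :: -b-> p1
  p1 = (a.(0 | 0) + b.a.0) | (a.a.0 + (a.0 + b.0)) :: -a-> p2, -a-> p3, -a-> p4, -b-> p2, -b-> p5
  p2 = (a.(0 | 0) + b.a.0) | 0 :: -a-> p6, -b-> p7
  p3 = (a.(0 | 0) + b.a.0) | a.0 :: -a-> p2, -a-> p8, -b-> p9
  p4 = 0 | 0 | (a.a.0 + (a.0 + b.0)) :: -a-> p6, -a-> p8, -b-> p6
  p5 = a.0 | (a.a.0 + (a.0 + b.0)) :: -a-> p10, -a-> p7, -a-> p9, -b-> p7
  p6 = 0 | 0 | 0 :: stopped
  p7 = a.0 | 0 :: -a-> p11
  p8 = 0 | 0 | a.0 :: -a-> p6
  p9 = a.0 | a.0 :: -a-> p12, -a-> p7
  p10 = 0 | (a.a.0 + (a.0 + b.0)) :: -a-> p11, -a-> p12, -b-> p11
  p11 = 0 | 0 :: stopped
  p12 = 0 | a.0 :: -a-> p11
Reachable graph of Q (13 states):
  q0 = b.((a.(0 | 0) + b.a.0 + b.a.0) | (a.a.0 + (a.0 + b.0))) :: -b-> q1
  q1 = (a.(0 | 0) + b.a.0 + b.a.0) | (a.a.0 + (a.0 + b.0)) :: -a-> q2, -a-> q3, -a-> q4, -b-> q2, -b-> q5
  q2 = (a.(0 | 0) + b.a.0 + b.a.0) | 0 :: -a-> q6, -b-> q7
  q3 = (a.(0 | 0) + b.a.0 + b.a.0) | a.0 :: -a-> q2, -a-> q8, -b-> q9
  q4 = 0 | 0 | (a.a.0 + (a.0 + b.0)) :: -a-> q6, -a-> q8, -b-> q6
  q5 = a.0 | (a.a.0 + (a.0 + b.0)) :: -a-> q10, -a-> q7, -a-> q9, -b-> q7
  q6 = 0 | 0 | 0 :: stopped
  q7 = a.0 | 0 :: -a-> q11
  q8 = 0 | 0 | a.0 :: -a-> q6
  q9 = a.0 | a.0 :: -a-> q12, -a-> q7
  q10 = 0 | (a.a.0 + (a.0 + b.0)) :: -a-> q11, -a-> q12, -b-> q11
  q11 = 0 | 0 :: stopped
  q12 = 0 | a.0 :: -a-> q11
Bisimilarity quotient blocks:
  B0 = {p0, q0}
  B1 = {p1, q1}
  B2 = {p5, q5}
  B3 = {p12, p7, p8, q12, q7, q8}
  B4 = {p11, p6, q11, q6}
  B5 = {p10, p4, q10, q4}
  B6 = {p9, q9}
  B7 = {p2, q2}
  B8 = {p3, q3}
p0 ∈ B0, q0 ∈ B0 → same block

bisimilar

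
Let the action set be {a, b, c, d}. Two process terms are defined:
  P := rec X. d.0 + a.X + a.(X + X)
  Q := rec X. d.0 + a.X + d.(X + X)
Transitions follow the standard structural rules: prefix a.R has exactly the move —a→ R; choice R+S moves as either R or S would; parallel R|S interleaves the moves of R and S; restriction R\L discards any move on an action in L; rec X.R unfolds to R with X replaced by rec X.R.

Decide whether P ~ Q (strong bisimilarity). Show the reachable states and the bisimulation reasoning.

not bisimilar

LTS(P): 3 reachable states
  p0 = rec X. d.0 + a.X + a.(X + X) | =a=> p0, =a=> p1, =d=> p2
  p1 = (rec X. d.0 + a.X + a.(X + X)) + (rec X. d.0 + a.X + a.(X + X)) | =a=> p0, =a=> p1, =d=> p2
  p2 = 0 | deadlocked
LTS(Q): 3 reachable states
  q0 = rec X. d.0 + a.X + d.(X + X) | =a=> q0, =d=> q1, =d=> q2
  q1 = (rec X. d.0 + a.X + d.(X + X)) + (rec X. d.0 + a.X + d.(X + X)) | =a=> q0, =d=> q1, =d=> q2
  q2 = 0 | deadlocked
Bisimilarity quotient blocks:
  B0 = {p0, p1}
  B1 = {p2, q2}
  B2 = {q0, q1}
p0 ∈ B0, q0 ∈ B2 → different blocks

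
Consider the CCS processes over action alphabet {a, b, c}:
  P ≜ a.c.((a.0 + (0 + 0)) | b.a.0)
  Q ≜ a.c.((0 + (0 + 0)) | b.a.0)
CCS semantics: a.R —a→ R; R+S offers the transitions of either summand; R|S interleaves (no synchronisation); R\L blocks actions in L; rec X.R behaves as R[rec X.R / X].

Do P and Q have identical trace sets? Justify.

traces(P) ≠ traces(Q) — witness ⟨aca⟩

Reachable graph of P (8 states):
  m0 = a.c.((a.0 + (0 + 0)) | b.a.0) | -a-> m1
  m1 = c.((a.0 + (0 + 0)) | b.a.0) | -c-> m2
  m2 = (a.0 + (0 + 0)) | b.a.0 | -a-> m3, -b-> m4
  m3 = 0 | b.a.0 | -b-> m5
  m4 = (a.0 + (0 + 0)) | a.0 | -a-> m5, -a-> m6
  m5 = 0 | a.0 | -a-> m7
  m6 = (a.0 + (0 + 0)) | 0 | -a-> m7
  m7 = 0 | 0 | deadlocked
Reachable graph of Q (5 states):
  n0 = a.c.((0 + (0 + 0)) | b.a.0) | -a-> n1
  n1 = c.((0 + (0 + 0)) | b.a.0) | -c-> n2
  n2 = (0 + (0 + 0)) | b.a.0 | -b-> n3
  n3 = (0 + (0 + 0)) | a.0 | -a-> n4
  n4 = (0 + (0 + 0)) | 0 | deadlocked
Run σ = ⟨aca⟩ on P: start {m0}
  step 1 (a): {m1}
  step 2 (c): {m2}
  step 3 (a): {m3}
  ✓ P
Run σ = ⟨aca⟩ on Q: start {n0}
  step 1 (a): {n1}
  step 2 (c): {n2}
  step 3 (a): no successor for Q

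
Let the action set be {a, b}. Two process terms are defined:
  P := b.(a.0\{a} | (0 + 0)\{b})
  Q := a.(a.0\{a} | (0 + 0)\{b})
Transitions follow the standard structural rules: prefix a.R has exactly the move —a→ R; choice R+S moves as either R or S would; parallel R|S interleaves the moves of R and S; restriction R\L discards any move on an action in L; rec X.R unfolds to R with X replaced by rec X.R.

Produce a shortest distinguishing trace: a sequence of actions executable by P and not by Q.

b

P's transition system — 3 states:
  p0 = b.(a.0\{a} | (0 + 0)\{b}) ⊢ ··b··> p1
  p1 = a.0\{a} | (0 + 0)\{b} ⊢ ··a··> p2
  p2 = 0\{a} | (0 + 0)\{b} ⊢ deadlocked
Q's transition system — 3 states:
  q0 = a.(a.0\{a} | (0 + 0)\{b}) ⊢ ··a··> q1
  q1 = a.0\{a} | (0 + 0)\{b} ⊢ ··a··> q2
  q2 = 0\{a} | (0 + 0)\{b} ⊢ deadlocked
Trace ⟨b⟩ through P, begin at {p0}:
  step 1 (b): {p1}
  P completes σ.
Trace ⟨b⟩ through Q, begin at {q0}:
  step 1 (b): ∅  — Q cannot continue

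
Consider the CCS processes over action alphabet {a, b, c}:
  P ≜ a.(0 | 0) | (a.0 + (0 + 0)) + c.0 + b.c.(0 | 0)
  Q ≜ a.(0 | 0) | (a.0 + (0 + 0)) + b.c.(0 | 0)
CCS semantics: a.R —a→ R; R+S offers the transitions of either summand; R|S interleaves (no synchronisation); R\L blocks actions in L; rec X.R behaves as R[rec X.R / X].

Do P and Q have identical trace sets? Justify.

Reachable graph of P (7 states):
  m0 = a.(0 | 0) | (a.0 + (0 + 0)) + c.0 + b.c.(0 | 0) ⊢ =a=> m1, =a=> m2, =b=> m3, =c=> m4
  m1 = 0 | 0 | (a.0 + (0 + 0)) ⊢ =a=> m5
  m2 = a.(0 | 0) | 0 ⊢ =a=> m5
  m3 = c.(0 | 0) ⊢ =c=> m6
  m4 = 0 ⊢ deadlocked
  m5 = 0 | 0 | 0 ⊢ deadlocked
  m6 = 0 | 0 ⊢ deadlocked
Reachable graph of Q (6 states):
  n0 = a.(0 | 0) | (a.0 + (0 + 0)) + b.c.(0 | 0) ⊢ =a=> n1, =a=> n2, =b=> n3
  n1 = 0 | 0 | (a.0 + (0 + 0)) ⊢ =a=> n4
  n2 = a.(0 | 0) | 0 ⊢ =a=> n4
  n3 = c.(0 | 0) ⊢ =c=> n5
  n4 = 0 | 0 | 0 ⊢ deadlocked
  n5 = 0 | 0 ⊢ deadlocked
Trace ⟨c⟩ through P, begin at {m0}:
  step 1 (c): {m4}
  ✓ P
Trace ⟨c⟩ through Q, begin at {n0}:
  step 1 (c): no successor for Q

traces(P) ≠ traces(Q) — witness ⟨c⟩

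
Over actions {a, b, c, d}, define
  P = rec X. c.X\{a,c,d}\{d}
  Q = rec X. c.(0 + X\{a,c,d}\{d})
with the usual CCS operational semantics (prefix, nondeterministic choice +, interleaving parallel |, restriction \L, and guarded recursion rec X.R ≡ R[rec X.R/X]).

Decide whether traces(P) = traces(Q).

Reachable graph of P (2 states):
  m0 = rec X. c.X\{a,c,d}\{d} has moves =c=> m1
  m1 = (rec X. c.X\{a,c,d}\{d})\{a,c,d}\{d} has moves deadlocked
Reachable graph of Q (2 states):
  n0 = rec X. c.(0 + X\{a,c,d}\{d}) has moves =c=> n1
  n1 = 0 + (rec X. c.(0 + X\{a,c,d}\{d}))\{a,c,d}\{d} has moves deadlocked
Bisimilarity quotient blocks:
  B0 = {m0, n0}
  B1 = {m1, n1}
m0 ∈ B0, n0 ∈ B0 → same block
Bisimilar ⇒ trace-equivalent.

YES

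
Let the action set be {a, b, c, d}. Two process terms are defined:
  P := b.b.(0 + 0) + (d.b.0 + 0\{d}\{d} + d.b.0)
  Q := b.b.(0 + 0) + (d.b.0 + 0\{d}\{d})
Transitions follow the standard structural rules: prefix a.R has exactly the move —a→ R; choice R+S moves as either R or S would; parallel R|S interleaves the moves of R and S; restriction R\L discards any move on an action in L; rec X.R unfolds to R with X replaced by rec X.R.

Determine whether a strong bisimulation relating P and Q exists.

LTS(P): 5 reachable states
  u0 = b.b.(0 + 0) + (d.b.0 + 0\{d}\{d} + d.b.0) ⊢ ··b··> u1, ··d··> u2
  u1 = b.(0 + 0) ⊢ ··b··> u3
  u2 = b.0 ⊢ ··b··> u4
  u3 = 0 + 0 ⊢ ∅
  u4 = 0 ⊢ ∅
LTS(Q): 5 reachable states
  v0 = b.b.(0 + 0) + (d.b.0 + 0\{d}\{d}) ⊢ ··b··> v1, ··d··> v2
  v1 = b.(0 + 0) ⊢ ··b··> v3
  v2 = b.0 ⊢ ··b··> v4
  v3 = 0 + 0 ⊢ ∅
  v4 = 0 ⊢ ∅
Coarsest stable partition (strong bisimilarity classes):
  B0 = {u0, v0}
  B1 = {u1, u2, v1, v2}
  B2 = {u3, u4, v3, v4}
u0 ∈ B0, v0 ∈ B0 → same block

YES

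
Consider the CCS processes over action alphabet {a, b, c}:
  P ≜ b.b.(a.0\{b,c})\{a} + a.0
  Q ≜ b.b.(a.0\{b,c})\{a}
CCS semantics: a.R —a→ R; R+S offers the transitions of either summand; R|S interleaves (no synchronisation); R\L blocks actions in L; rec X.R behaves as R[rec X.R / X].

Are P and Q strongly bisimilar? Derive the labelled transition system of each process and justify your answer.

not bisimilar

LTS(P): 4 reachable states
  p0 = b.b.(a.0\{b,c})\{a} + a.0 ⊢ ··a··> p1, ··b··> p2
  p1 = 0 ⊢ ·
  p2 = b.(a.0\{b,c})\{a} ⊢ ··b··> p3
  p3 = (a.0\{b,c})\{a} ⊢ ·
LTS(Q): 3 reachable states
  q0 = b.b.(a.0\{b,c})\{a} ⊢ ··b··> q1
  q1 = b.(a.0\{b,c})\{a} ⊢ ··b··> q2
  q2 = (a.0\{b,c})\{a} ⊢ ·
Partition-refinement fixed point:
  B0 = {p0}
  B1 = {p1, p3, q2}
  B2 = {p2, q1}
  B3 = {q0}
p0 ∈ B0, q0 ∈ B3 → different blocks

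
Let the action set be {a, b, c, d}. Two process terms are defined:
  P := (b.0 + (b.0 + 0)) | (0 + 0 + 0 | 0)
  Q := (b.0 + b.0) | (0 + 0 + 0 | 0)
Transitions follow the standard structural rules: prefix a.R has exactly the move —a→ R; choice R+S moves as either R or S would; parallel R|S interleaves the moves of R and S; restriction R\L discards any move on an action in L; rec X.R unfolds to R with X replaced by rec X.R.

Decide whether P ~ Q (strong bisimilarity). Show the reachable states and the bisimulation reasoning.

Reachable graph of P (2 states):
  u0 = (b.0 + (b.0 + 0)) | (0 + 0 + 0 | 0) :: —b→ u1
  u1 = 0 | (0 + 0 + 0 | 0) :: ∅
Reachable graph of Q (2 states):
  v0 = (b.0 + b.0) | (0 + 0 + 0 | 0) :: —b→ v1
  v1 = 0 | (0 + 0 + 0 | 0) :: ∅
Partition-refinement fixed point:
  B0 = {u0, v0}
  B1 = {u1, v1}
u0 ∈ B0, v0 ∈ B0 → same block

bisimilar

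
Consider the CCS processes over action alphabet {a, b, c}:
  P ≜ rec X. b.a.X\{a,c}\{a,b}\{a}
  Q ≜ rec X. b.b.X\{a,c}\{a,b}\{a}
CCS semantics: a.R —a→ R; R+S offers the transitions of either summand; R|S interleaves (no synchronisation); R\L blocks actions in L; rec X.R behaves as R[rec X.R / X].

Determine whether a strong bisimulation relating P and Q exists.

Reachable graph of P (3 states):
  p0 = rec X. b.a.X\{a,c}\{a,b}\{a} → -b-> p1
  p1 = a.(rec X. b.a.X\{a,c}\{a,b}\{a})\{a,c}\{a,b}\{a} → -a-> p2
  p2 = (rec X. b.a.X\{a,c}\{a,b}\{a})\{a,c}\{a,b}\{a} → ∅
Reachable graph of Q (3 states):
  q0 = rec X. b.b.X\{a,c}\{a,b}\{a} → -b-> q1
  q1 = b.(rec X. b.b.X\{a,c}\{a,b}\{a})\{a,c}\{a,b}\{a} → -b-> q2
  q2 = (rec X. b.b.X\{a,c}\{a,b}\{a})\{a,c}\{a,b}\{a} → ∅
Bisimilarity quotient blocks:
  B0 = {p0}
  B1 = {p1}
  B2 = {p2, q2}
  B3 = {q0}
  B4 = {q1}
p0 ∈ B0, q0 ∈ B3 → different blocks

not bisimilar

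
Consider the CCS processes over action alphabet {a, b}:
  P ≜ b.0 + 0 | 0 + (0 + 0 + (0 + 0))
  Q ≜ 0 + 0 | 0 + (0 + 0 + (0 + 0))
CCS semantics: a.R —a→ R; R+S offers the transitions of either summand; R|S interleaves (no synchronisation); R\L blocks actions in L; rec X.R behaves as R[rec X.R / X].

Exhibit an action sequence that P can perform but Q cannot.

b

P's transition system — 2 states:
  p0 = b.0 + 0 | 0 + (0 + 0 + (0 + 0)) → —b→ p1
  p1 = 0 → ·
Q's transition system — 1 states:
  q0 = 0 + 0 | 0 + (0 + 0 + (0 + 0)) → ·
Executing b from P (initial set {p0}):
  after b @ step 1: {p1}
  ✓ P
Executing b from Q (initial set {q0}):
  after b @ step 1: ∅  — Q cannot continue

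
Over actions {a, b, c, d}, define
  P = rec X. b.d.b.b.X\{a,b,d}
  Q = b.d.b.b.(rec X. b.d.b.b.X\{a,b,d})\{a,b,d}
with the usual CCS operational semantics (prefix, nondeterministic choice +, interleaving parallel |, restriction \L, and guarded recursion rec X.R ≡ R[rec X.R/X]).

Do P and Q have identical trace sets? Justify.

P's transition system — 5 states:
  p0 = rec X. b.d.b.b.X\{a,b,d} ⊢ —b→ p1
  p1 = d.b.b.(rec X. b.d.b.b.X\{a,b,d})\{a,b,d} ⊢ —d→ p2
  p2 = b.b.(rec X. b.d.b.b.X\{a,b,d})\{a,b,d} ⊢ —b→ p3
  p3 = b.(rec X. b.d.b.b.X\{a,b,d})\{a,b,d} ⊢ —b→ p4
  p4 = (rec X. b.d.b.b.X\{a,b,d})\{a,b,d} ⊢ ·
Q's transition system — 5 states:
  q0 = b.d.b.b.(rec X. b.d.b.b.X\{a,b,d})\{a,b,d} ⊢ —b→ q1
  q1 = d.b.b.(rec X. b.d.b.b.X\{a,b,d})\{a,b,d} ⊢ —d→ q2
  q2 = b.b.(rec X. b.d.b.b.X\{a,b,d})\{a,b,d} ⊢ —b→ q3
  q3 = b.(rec X. b.d.b.b.X\{a,b,d})\{a,b,d} ⊢ —b→ q4
  q4 = (rec X. b.d.b.b.X\{a,b,d})\{a,b,d} ⊢ ·
Partition-refinement fixed point:
  B0 = {p0, q0}
  B1 = {p1, q1}
  B2 = {p2, q2}
  B3 = {p3, q3}
  B4 = {p4, q4}
p0 ∈ B0, q0 ∈ B0 → same block
Bisimilar ⇒ trace-equivalent.

traces(P) = traces(Q)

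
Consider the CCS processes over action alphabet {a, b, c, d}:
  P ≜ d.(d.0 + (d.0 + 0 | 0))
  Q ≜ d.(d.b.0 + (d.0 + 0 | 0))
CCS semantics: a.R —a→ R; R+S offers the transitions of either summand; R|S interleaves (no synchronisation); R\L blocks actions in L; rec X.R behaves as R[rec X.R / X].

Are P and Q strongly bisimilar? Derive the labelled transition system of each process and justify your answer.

Reachable graph of P (3 states):
  p0 = d.(d.0 + (d.0 + 0 | 0)) ⊢ =d=> p1
  p1 = d.0 + (d.0 + 0 | 0) ⊢ =d=> p2
  p2 = 0 ⊢ deadlocked
Reachable graph of Q (4 states):
  q0 = d.(d.b.0 + (d.0 + 0 | 0)) ⊢ =d=> q1
  q1 = d.b.0 + (d.0 + 0 | 0) ⊢ =d=> q2, =d=> q3
  q2 = 0 ⊢ deadlocked
  q3 = b.0 ⊢ =b=> q2
Coarsest stable partition (strong bisimilarity classes):
  B0 = {p0}
  B1 = {p1}
  B2 = {p2, q2}
  B3 = {q0}
  B4 = {q1}
  B5 = {q3}
p0 ∈ B0, q0 ∈ B3 → different blocks

NO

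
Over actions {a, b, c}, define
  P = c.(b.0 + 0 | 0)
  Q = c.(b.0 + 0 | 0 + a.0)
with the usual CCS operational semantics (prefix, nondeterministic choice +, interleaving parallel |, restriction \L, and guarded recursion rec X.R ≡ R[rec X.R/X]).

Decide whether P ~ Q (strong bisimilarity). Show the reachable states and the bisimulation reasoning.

NO

Reachable graph of P (3 states):
  u0 = c.(b.0 + 0 | 0) → --c--▸ u1
  u1 = b.0 + 0 | 0 → --b--▸ u2
  u2 = 0 → stopped
Reachable graph of Q (3 states):
  v0 = c.(b.0 + 0 | 0 + a.0) → --c--▸ v1
  v1 = b.0 + 0 | 0 + a.0 → --a--▸ v2, --b--▸ v2
  v2 = 0 → stopped
Coarsest stable partition (strong bisimilarity classes):
  B0 = {u0}
  B1 = {u1}
  B2 = {u2, v2}
  B3 = {v0}
  B4 = {v1}
u0 ∈ B0, v0 ∈ B3 → different blocks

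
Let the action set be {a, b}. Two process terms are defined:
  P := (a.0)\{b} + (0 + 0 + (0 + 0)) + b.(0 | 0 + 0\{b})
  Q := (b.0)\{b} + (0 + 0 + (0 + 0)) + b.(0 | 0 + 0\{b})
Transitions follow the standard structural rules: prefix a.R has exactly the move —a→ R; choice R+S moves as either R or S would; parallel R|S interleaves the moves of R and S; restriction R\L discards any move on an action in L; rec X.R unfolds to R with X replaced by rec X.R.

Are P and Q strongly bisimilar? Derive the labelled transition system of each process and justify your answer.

Reachable graph of P (3 states):
  s0 = (a.0)\{b} + (0 + 0 + (0 + 0)) + b.(0 | 0 + 0\{b}) has moves -a-> s1, -b-> s2
  s1 = 0\{b} has moves ·
  s2 = 0 | 0 + 0\{b} has moves ·
Reachable graph of Q (2 states):
  t0 = (b.0)\{b} + (0 + 0 + (0 + 0)) + b.(0 | 0 + 0\{b}) has moves -b-> t1
  t1 = 0 | 0 + 0\{b} has moves ·
Bisimilarity quotient blocks:
  B0 = {s0}
  B1 = {s1, s2, t1}
  B2 = {t0}
s0 ∈ B0, t0 ∈ B2 → different blocks

NO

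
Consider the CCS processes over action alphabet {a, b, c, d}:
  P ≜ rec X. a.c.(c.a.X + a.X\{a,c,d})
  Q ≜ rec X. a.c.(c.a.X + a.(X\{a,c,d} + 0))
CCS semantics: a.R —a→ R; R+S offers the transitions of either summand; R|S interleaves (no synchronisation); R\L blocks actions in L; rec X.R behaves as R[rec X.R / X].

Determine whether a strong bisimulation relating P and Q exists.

LTS(P): 5 reachable states
  u0 = rec X. a.c.(c.a.X + a.X\{a,c,d}) | =a=> u1
  u1 = c.(c.a.(rec X. a.c.(c.a.X + a.X\{a,c,d})) + a.(rec X. a.c.(c.a.X + a.X\{a,c,d}))\{a,c,d}) | =c=> u2
  u2 = c.a.(rec X. a.c.(c.a.X + a.X\{a,c,d})) + a.(rec X. a.c.(c.a.X + a.X\{a,c,d}))\{a,c,d} | =a=> u3, =c=> u4
  u3 = (rec X. a.c.(c.a.X + a.X\{a,c,d}))\{a,c,d} | (no moves)
  u4 = a.(rec X. a.c.(c.a.X + a.X\{a,c,d})) | =a=> u0
LTS(Q): 5 reachable states
  v0 = rec X. a.c.(c.a.X + a.(X\{a,c,d} + 0)) | =a=> v1
  v1 = c.(c.a.(rec X. a.c.(c.a.X + a.(X\{a,c,d} + 0))) + a.((rec X. a.c.(c.a.X + a.(X\{a,c,d} + 0)))\{a,c,d} + 0)) | =c=> v2
  v2 = c.a.(rec X. a.c.(c.a.X + a.(X\{a,c,d} + 0))) + a.((rec X. a.c.(c.a.X + a.(X\{a,c,d} + 0)))\{a,c,d} + 0) | =a=> v3, =c=> v4
  v3 = (rec X. a.c.(c.a.X + a.(X\{a,c,d} + 0)))\{a,c,d} + 0 | (no moves)
  v4 = a.(rec X. a.c.(c.a.X + a.(X\{a,c,d} + 0))) | =a=> v0
Partition-refinement fixed point:
  B0 = {u0, v0}
  B1 = {u1, v1}
  B2 = {u2, v2}
  B3 = {u3, v3}
  B4 = {u4, v4}
u0 ∈ B0, v0 ∈ B0 → same block

bisimilar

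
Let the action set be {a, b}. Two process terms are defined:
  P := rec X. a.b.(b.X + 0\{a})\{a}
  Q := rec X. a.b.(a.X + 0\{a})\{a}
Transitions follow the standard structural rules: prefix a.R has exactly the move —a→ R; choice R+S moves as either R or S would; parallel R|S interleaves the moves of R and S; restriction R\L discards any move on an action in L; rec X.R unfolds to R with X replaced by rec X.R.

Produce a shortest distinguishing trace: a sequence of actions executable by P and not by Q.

P's transition system — 4 states:
  u0 = rec X. a.b.(b.X + 0\{a})\{a} has moves =a=> u1
  u1 = b.(b.(rec X. a.b.(b.X + 0\{a})\{a}) + 0\{a})\{a} has moves =b=> u2
  u2 = (b.(rec X. a.b.(b.X + 0\{a})\{a}) + 0\{a})\{a} has moves =b=> u3
  u3 = (rec X. a.b.(b.X + 0\{a})\{a})\{a} has moves ∅
Q's transition system — 3 states:
  v0 = rec X. a.b.(a.X + 0\{a})\{a} has moves =a=> v1
  v1 = b.(a.(rec X. a.b.(a.X + 0\{a})\{a}) + 0\{a})\{a} has moves =b=> v2
  v2 = (a.(rec X. a.b.(a.X + 0\{a})\{a}) + 0\{a})\{a} has moves ∅
Run σ = ⟨abb⟩ on P: start {u0}
  after a @ step 1: {u1}
  after b @ step 2: {u2}
  after b @ step 3: {u3}
  P completes σ.
Run σ = ⟨abb⟩ on Q: start {v0}
  after a @ step 1: {v1}
  after b @ step 2: {v2}
  after b @ step 3: no successor for Q

abb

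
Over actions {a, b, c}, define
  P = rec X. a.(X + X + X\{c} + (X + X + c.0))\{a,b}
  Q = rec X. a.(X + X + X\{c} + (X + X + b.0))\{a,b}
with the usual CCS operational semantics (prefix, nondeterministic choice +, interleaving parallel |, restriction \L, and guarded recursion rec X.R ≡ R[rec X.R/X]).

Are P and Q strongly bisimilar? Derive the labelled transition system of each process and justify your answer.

LTS(P): 3 reachable states
  p0 = rec X. a.(X + X + X\{c} + (X + X + c.0))\{a,b} → ··a··> p1
  p1 = ((rec X. a.(X + X + X\{c} + (X + X + c.0))\{a,b}) + (rec X. a.(X + X + X\{c} + (X + X + c.0))\{a,b}) + (rec X. a.(X + X + X\{c} + (X + X + c.0))\{a,b})\{c} + ((rec X. a.(X + X + X\{c} + (X + X + c.0))\{a,b}) + (rec X. a.(X + X + X\{c} + (X + X + c.0))\{a,b}) + c.0))\{a,b} → ··c··> p2
  p2 = 0\{a,b} → stopped
LTS(Q): 2 reachable states
  q0 = rec X. a.(X + X + X\{c} + (X + X + b.0))\{a,b} → ··a··> q1
  q1 = ((rec X. a.(X + X + X\{c} + (X + X + b.0))\{a,b}) + (rec X. a.(X + X + X\{c} + (X + X + b.0))\{a,b}) + (rec X. a.(X + X + X\{c} + (X + X + b.0))\{a,b})\{c} + ((rec X. a.(X + X + X\{c} + (X + X + b.0))\{a,b}) + (rec X. a.(X + X + X\{c} + (X + X + b.0))\{a,b}) + b.0))\{a,b} → stopped
Bisimilarity quotient blocks:
  B0 = {p0}
  B1 = {p1}
  B2 = {p2, q1}
  B3 = {q0}
p0 ∈ B0, q0 ∈ B3 → different blocks

NO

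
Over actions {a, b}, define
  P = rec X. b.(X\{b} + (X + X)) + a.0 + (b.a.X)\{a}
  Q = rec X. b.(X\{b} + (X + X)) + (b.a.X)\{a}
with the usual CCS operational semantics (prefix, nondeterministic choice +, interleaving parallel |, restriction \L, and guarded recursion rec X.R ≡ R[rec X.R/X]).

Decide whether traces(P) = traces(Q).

Reachable graph of P (5 states):
  u0 = rec X. b.(X\{b} + (X + X)) + a.0 + (b.a.X)\{a} | =a=> u1, =b=> u2, =b=> u3
  u1 = 0 | (no moves)
  u2 = (a.(rec X. b.(X\{b} + (X + X)) + a.0 + (b.a.X)\{a}))\{a} | (no moves)
  u3 = (rec X. b.(X\{b} + (X + X)) + a.0 + (b.a.X)\{a})\{b} + ((rec X. b.(X\{b} + (X + X)) + a.0 + (b.a.X)\{a}) + (rec X. b.(X\{b} + (X + X)) + a.0 + (b.a.X)\{a})) | =a=> u1, =a=> u4, =b=> u2, =b=> u3
  u4 = 0\{b} | (no moves)
Reachable graph of Q (3 states):
  v0 = rec X. b.(X\{b} + (X + X)) + (b.a.X)\{a} | =b=> v1, =b=> v2
  v1 = (a.(rec X. b.(X\{b} + (X + X)) + (b.a.X)\{a}))\{a} | (no moves)
  v2 = (rec X. b.(X\{b} + (X + X)) + (b.a.X)\{a})\{b} + ((rec X. b.(X\{b} + (X + X)) + (b.a.X)\{a}) + (rec X. b.(X\{b} + (X + X)) + (b.a.X)\{a})) | =b=> v1, =b=> v2
Executing a from P (initial set {u0}):
  [1] a ⇒ {u1}
  ✓ P
Executing a from Q (initial set {v0}):
  [1] a ⇒ ∅ (Q stuck)

NO — witness ⟨a⟩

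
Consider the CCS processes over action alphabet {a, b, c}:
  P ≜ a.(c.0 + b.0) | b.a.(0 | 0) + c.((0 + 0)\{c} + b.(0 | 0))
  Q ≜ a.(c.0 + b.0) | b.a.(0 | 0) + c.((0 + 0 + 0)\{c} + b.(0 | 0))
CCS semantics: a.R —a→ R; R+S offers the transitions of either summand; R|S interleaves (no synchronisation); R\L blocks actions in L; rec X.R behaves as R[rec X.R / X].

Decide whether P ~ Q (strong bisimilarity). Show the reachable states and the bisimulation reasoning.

LTS(P): 11 reachable states
  u0 = a.(c.0 + b.0) | b.a.(0 | 0) + c.((0 + 0)\{c} + b.(0 | 0)) has moves —a→ u1, —b→ u2, —c→ u3
  u1 = (c.0 + b.0) | b.a.(0 | 0) has moves —b→ u4, —b→ u5, —c→ u5
  u2 = a.(c.0 + b.0) | a.(0 | 0) has moves —a→ u4, —a→ u6
  u3 = (0 + 0)\{c} + b.(0 | 0) has moves —b→ u7
  u4 = (c.0 + b.0) | a.(0 | 0) has moves —a→ u8, —b→ u9, —c→ u9
  u5 = 0 | b.a.(0 | 0) has moves —b→ u9
  u6 = a.(c.0 + b.0) | (0 | 0) has moves —a→ u8
  u7 = 0 | 0 has moves deadlocked
  u8 = (c.0 + b.0) | (0 | 0) has moves —b→ u10, —c→ u10
  u9 = 0 | a.(0 | 0) has moves —a→ u10
  u10 = 0 | (0 | 0) has moves deadlocked
LTS(Q): 11 reachable states
  v0 = a.(c.0 + b.0) | b.a.(0 | 0) + c.((0 + 0 + 0)\{c} + b.(0 | 0)) has moves —a→ v1, —b→ v2, —c→ v3
  v1 = (c.0 + b.0) | b.a.(0 | 0) has moves —b→ v4, —b→ v5, —c→ v5
  v2 = a.(c.0 + b.0) | a.(0 | 0) has moves —a→ v4, —a→ v6
  v3 = (0 + 0 + 0)\{c} + b.(0 | 0) has moves —b→ v7
  v4 = (c.0 + b.0) | a.(0 | 0) has moves —a→ v8, —b→ v9, —c→ v9
  v5 = 0 | b.a.(0 | 0) has moves —b→ v9
  v6 = a.(c.0 + b.0) | (0 | 0) has moves —a→ v8
  v7 = 0 | 0 has moves deadlocked
  v8 = (c.0 + b.0) | (0 | 0) has moves —b→ v10, —c→ v10
  v9 = 0 | a.(0 | 0) has moves —a→ v10
  v10 = 0 | (0 | 0) has moves deadlocked
Bisimilarity quotient blocks:
  B0 = {u0, v0}
  B1 = {u2, v2}
  B2 = {u6, v6}
  B3 = {u8, v8}
  B4 = {u10, u7, v10, v7}
  B5 = {u4, v4}
  B6 = {u9, v9}
  B7 = {u1, v1}
  B8 = {u5, v5}
  B9 = {u3, v3}
u0 ∈ B0, v0 ∈ B0 → same block

P ~ Q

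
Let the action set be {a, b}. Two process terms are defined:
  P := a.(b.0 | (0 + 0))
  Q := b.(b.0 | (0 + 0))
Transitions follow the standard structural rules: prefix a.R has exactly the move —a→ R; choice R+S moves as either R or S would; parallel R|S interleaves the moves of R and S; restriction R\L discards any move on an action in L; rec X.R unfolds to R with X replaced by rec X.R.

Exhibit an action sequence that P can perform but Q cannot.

P's transition system — 3 states:
  u0 = a.(b.0 | (0 + 0)) :: —a→ u1
  u1 = b.0 | (0 + 0) :: —b→ u2
  u2 = 0 | (0 + 0) :: ·
Q's transition system — 3 states:
  v0 = b.(b.0 | (0 + 0)) :: —b→ v1
  v1 = b.0 | (0 + 0) :: —b→ v2
  v2 = 0 | (0 + 0) :: ·
Run σ = ⟨a⟩ on P: start {u0}
  step 1 (a): {u1}
  ✓ P
Run σ = ⟨a⟩ on Q: start {v0}
  step 1 (a): ∅  — Q cannot continue

a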